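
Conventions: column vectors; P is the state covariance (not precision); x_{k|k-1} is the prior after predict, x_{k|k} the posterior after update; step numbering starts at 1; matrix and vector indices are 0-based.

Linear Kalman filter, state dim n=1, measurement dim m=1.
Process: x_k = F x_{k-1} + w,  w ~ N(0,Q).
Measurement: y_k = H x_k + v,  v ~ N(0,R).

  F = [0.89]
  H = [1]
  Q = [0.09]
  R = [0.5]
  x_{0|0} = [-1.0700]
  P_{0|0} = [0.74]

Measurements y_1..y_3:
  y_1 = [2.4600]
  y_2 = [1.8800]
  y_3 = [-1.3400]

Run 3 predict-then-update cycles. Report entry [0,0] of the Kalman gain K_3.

K[0,0] = 0.3278

step 1: x^-=[-0.9523]  P^-=[0.6762]  S=[1.1762]  K=[0.5749]  nu=[3.4123]  x^+=[1.0094]  P^+=[0.2874]
step 2: x^-=[0.8984]  P^-=[0.3177]  S=[0.8177]  K=[0.3885]  nu=[0.9816]  x^+=[1.2797]  P^+=[0.1943]
step 3: x^-=[1.1390]  P^-=[0.2439]  S=[0.7439]  K=[0.3278]  nu=[-2.4790]  x^+=[0.3263]  P^+=[0.1639]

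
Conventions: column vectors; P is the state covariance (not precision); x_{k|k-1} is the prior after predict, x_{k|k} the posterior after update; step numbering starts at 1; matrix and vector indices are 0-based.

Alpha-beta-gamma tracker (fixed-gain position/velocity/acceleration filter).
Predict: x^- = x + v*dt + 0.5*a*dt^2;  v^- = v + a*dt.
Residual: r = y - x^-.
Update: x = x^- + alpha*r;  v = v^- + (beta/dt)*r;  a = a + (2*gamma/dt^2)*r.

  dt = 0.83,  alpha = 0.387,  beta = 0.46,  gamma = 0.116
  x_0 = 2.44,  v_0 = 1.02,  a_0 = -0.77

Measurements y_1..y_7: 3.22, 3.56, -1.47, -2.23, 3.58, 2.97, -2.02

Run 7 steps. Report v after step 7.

v_post = 3.4294

step 1: x_pred=3.0214  r=0.1986  x^+=3.0982  v^+=0.4910  a^+=-0.7031
step 2: x_pred=3.2636  r=0.2964  x^+=3.3783  v^+=0.0717  a^+=-0.6033
step 3: x_pred=3.2300  r=-4.7000  x^+=1.4111  v^+=-3.0338  a^+=-2.1861
step 4: x_pred=-1.8600  r=-0.3700  x^+=-2.0032  v^+=-5.0534  a^+=-2.3107
step 5: x_pred=-6.9934  r=10.5734  x^+=-2.9015  v^+=-1.1113  a^+=1.2501
step 6: x_pred=-3.3933  r=6.3633  x^+=-0.9307  v^+=3.4529  a^+=3.3930
step 7: x_pred=3.1040  r=-5.1240  x^+=1.1210  v^+=3.4294  a^+=1.6674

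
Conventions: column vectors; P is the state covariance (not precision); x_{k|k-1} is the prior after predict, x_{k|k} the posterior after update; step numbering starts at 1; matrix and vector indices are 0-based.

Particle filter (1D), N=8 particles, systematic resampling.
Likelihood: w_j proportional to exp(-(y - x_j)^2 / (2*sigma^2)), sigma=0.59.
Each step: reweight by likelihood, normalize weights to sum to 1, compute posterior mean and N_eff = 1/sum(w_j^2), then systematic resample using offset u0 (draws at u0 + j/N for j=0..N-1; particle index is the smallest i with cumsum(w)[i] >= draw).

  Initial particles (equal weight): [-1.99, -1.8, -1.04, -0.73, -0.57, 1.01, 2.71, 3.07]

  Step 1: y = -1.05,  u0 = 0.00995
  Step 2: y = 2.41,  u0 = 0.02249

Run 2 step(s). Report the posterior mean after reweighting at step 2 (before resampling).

post_mean = -0.6333

step 1: w=[0.0849, 0.1347, 0.3020, 0.2608, 0.2170, 0.0007, 0.0000, 0.0000]  mean=-1.0388  Neff=4.3171  idx=[0, 1, 2, 2, 2, 3, 3, 4]
step 2: w=[0.0000, 0.0000, 0.0085, 0.0085, 0.0085, 0.1602, 0.1602, 0.6540]  mean=-0.6333  Neff=2.0865  idx=[4, 5, 6, 7, 7, 7, 7, 7]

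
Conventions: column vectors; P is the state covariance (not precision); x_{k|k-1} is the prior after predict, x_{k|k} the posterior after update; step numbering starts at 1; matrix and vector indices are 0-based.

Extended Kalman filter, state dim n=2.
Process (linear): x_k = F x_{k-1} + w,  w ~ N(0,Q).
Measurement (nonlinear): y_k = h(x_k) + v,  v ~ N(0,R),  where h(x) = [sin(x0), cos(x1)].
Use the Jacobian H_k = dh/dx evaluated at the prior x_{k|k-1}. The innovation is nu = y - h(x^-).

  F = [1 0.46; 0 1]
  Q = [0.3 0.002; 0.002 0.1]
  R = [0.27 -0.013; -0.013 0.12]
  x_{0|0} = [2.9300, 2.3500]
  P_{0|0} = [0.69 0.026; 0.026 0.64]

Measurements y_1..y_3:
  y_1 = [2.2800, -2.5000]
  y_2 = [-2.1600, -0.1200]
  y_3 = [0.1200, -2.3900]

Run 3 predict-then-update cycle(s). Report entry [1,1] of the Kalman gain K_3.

K[1,1] = 0.6505

step 1: x^-=[4.0110, 2.3500]  P^-=[1.1493 0.3224; 0.3224 0.7400]  H_jac=[-0.6453 0.0000; 0.0000 -0.7115]  S=[0.7486 0.1350; 0.1350 0.4946]  K=[-0.9541 -0.2033; -0.0904 -1.0398]  nu=[3.0439, -1.7973]  x^+=[1.4723, 3.9438]  P^+=[0.3951 0.0169; 0.0169 0.1737]
step 2: x^-=[3.2864, 3.9438]  P^-=[0.7474 0.0988; 0.0988 0.2737]  H_jac=[-0.9895 0.0000; 0.0000 0.7189]  S=[1.0018 -0.0833; -0.0833 0.2615]  K=[-0.7351 0.0375; -0.0360 0.7412]  nu=[-2.0157, 0.5751]  x^+=[4.7897, 4.4426]  P^+=[0.2011 0.0195; 0.0195 0.1244]
step 3: x^-=[6.8333, 4.4426]  P^-=[0.5454 0.0788; 0.0788 0.2244]  H_jac=[0.8525 0.0000; 0.0000 0.9638]  S=[0.6663 0.0517; 0.0517 0.3284]  K=[0.6882 0.1228; 0.0503 0.6505]  nu=[-0.4028, -2.1234]  x^+=[6.2954, 3.0410]  P^+=[0.2161 0.0060; 0.0060 0.0803]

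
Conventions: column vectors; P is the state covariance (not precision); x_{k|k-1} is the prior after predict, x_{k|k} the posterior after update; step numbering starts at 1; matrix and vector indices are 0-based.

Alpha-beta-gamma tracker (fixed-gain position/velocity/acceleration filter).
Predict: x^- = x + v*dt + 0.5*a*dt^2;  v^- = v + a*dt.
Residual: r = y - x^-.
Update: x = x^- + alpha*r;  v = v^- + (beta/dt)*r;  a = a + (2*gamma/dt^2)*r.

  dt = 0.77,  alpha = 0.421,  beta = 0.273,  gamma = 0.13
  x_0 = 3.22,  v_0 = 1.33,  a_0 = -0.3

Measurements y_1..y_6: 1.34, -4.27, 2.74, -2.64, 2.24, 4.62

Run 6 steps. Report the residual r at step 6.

resid = 8.0126

step 1: x_pred=4.1552  r=-2.8152  x^+=2.9700  v^+=0.1009  a^+=-1.5345
step 2: x_pred=2.5928  r=-6.8628  x^+=-0.2965  v^+=-3.5138  a^+=-4.5440
step 3: x_pred=-4.3492  r=7.0892  x^+=-1.3646  v^+=-4.4993  a^+=-1.4352
step 4: x_pred=-5.2546  r=2.6146  x^+=-4.1538  v^+=-4.6774  a^+=-0.2887
step 5: x_pred=-7.8410  r=10.0810  x^+=-3.5969  v^+=-1.3255  a^+=4.1321
step 6: x_pred=-3.3926  r=8.0126  x^+=-0.0193  v^+=4.6970  a^+=7.6458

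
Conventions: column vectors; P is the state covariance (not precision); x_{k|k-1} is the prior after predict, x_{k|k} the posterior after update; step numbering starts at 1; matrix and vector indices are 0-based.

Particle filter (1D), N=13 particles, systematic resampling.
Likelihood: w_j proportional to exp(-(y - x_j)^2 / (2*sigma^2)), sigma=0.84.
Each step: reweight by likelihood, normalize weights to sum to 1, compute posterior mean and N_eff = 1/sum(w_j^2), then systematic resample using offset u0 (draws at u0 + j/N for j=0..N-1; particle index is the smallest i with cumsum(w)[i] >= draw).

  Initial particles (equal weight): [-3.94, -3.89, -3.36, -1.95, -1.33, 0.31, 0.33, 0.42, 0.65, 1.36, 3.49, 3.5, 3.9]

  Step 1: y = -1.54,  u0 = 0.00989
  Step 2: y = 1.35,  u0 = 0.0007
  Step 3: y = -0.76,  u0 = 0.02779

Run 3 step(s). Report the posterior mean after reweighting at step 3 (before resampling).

post_mean = 0.1790

step 1: w=[0.0075, 0.0088, 0.0423, 0.3922, 0.4282, 0.0391, 0.0371, 0.0290, 0.0148, 0.0011, 0.0000, 0.0000, 0.0000]  mean=-1.4922  Neff=2.9151  idx=[1, 3, 3, 3, 3, 3, 4, 4, 4, 4, 4, 4, 6]
step 2: w=[0.0000, 0.0009, 0.0009, 0.0009, 0.0009, 0.0009, 0.0119, 0.0119, 0.0119, 0.0119, 0.0119, 0.0119, 0.9243]  mean=0.2017  Neff=1.1694  idx=[1, 12, 12, 12, 12, 12, 12, 12, 12, 12, 12, 12, 12]
step 3: w=[0.0662, 0.0778, 0.0778, 0.0778, 0.0778, 0.0778, 0.0778, 0.0778, 0.0778, 0.0778, 0.0778, 0.0778, 0.0778]  mean=0.1790  Neff=12.9790  idx=[0, 1, 2, 3, 4, 5, 6, 7, 8, 9, 10, 11, 12]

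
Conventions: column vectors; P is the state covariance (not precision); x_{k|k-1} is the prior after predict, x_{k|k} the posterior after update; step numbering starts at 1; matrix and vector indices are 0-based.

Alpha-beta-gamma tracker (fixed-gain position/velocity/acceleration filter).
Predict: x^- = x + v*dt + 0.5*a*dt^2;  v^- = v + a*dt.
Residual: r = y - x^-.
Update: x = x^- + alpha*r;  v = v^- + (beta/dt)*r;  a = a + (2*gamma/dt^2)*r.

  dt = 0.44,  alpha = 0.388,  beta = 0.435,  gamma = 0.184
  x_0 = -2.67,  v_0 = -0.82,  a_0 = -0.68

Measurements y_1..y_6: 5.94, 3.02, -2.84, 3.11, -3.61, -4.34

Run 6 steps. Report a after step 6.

a_post = -13.8067

step 1: x_pred=-3.0966  r=9.0366  x^+=0.4096  v^+=7.8147  a^+=16.4971
step 2: x_pred=5.4450  r=-2.4250  x^+=4.5041  v^+=12.6760  a^+=11.8876
step 3: x_pred=11.2323  r=-14.0723  x^+=5.7722  v^+=3.9942  a^+=-14.8613
step 4: x_pred=6.0911  r=-2.9811  x^+=4.9344  v^+=-5.4920  a^+=-20.5279
step 5: x_pred=0.5309  r=-4.1409  x^+=-1.0758  v^+=-18.6181  a^+=-28.3989
step 6: x_pred=-12.0168  r=7.6768  x^+=-9.0382  v^+=-23.5241  a^+=-13.8067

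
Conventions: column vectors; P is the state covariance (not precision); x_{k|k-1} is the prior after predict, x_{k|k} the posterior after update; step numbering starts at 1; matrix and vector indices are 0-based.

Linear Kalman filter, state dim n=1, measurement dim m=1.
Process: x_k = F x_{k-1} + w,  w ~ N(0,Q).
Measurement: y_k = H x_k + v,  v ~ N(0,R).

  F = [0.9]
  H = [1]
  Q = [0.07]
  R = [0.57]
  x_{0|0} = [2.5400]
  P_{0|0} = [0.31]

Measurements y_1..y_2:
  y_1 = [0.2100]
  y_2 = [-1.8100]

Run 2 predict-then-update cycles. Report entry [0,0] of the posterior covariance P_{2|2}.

step 1: x^-=[2.2860]  P^-=[0.3211]  S=[0.8911]  K=[0.3603]  nu=[-2.0760]  x^+=[1.5379]  P^+=[0.2054]
step 2: x^-=[1.3841]  P^-=[0.2364]  S=[0.8064]  K=[0.2931]  nu=[-3.1941]  x^+=[0.4478]  P^+=[0.1671]

P_post[0,0] = 0.1671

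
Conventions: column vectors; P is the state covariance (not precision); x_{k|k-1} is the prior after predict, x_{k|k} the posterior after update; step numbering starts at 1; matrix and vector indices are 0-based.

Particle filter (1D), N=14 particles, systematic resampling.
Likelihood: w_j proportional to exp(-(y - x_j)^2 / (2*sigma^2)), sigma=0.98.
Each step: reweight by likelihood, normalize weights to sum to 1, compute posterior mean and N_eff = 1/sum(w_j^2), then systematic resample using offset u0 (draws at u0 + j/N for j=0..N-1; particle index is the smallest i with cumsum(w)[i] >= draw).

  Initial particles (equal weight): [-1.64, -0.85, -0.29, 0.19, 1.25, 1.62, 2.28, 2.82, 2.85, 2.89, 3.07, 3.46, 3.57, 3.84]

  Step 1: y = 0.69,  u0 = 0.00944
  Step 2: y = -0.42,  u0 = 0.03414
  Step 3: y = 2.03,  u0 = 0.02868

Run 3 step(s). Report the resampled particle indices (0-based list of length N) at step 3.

step 1: w=[0.0150, 0.0738, 0.1539, 0.2227, 0.2154, 0.1617, 0.0680, 0.0239, 0.0224, 0.0204, 0.0133, 0.0047, 0.0034, 0.0014]  mean=0.8614  Neff=6.3360  idx=[0, 1, 2, 2, 3, 3, 3, 4, 4, 4, 5, 5, 6, 8]
step 2: w=[0.0679, 0.1339, 0.1462, 0.1462, 0.1215, 0.1215, 0.1215, 0.0345, 0.0345, 0.0345, 0.0169, 0.0169, 0.0033, 0.0006]  mean=-0.0474  Neff=8.7919  idx=[0, 1, 1, 2, 2, 3, 3, 4, 4, 5, 6, 6, 7, 10]
step 3: w=[0.0003, 0.0048, 0.0048, 0.0219, 0.0219, 0.0219, 0.0219, 0.0619, 0.0619, 0.0619, 0.0619, 0.0619, 0.2627, 0.3304]  mean=0.8884  Neff=5.0176  idx=[3, 7, 8, 9, 10, 11, 12, 12, 12, 13, 13, 13, 13, 13]

resampled_idx = [3, 7, 8, 9, 10, 11, 12, 12, 12, 13, 13, 13, 13, 13]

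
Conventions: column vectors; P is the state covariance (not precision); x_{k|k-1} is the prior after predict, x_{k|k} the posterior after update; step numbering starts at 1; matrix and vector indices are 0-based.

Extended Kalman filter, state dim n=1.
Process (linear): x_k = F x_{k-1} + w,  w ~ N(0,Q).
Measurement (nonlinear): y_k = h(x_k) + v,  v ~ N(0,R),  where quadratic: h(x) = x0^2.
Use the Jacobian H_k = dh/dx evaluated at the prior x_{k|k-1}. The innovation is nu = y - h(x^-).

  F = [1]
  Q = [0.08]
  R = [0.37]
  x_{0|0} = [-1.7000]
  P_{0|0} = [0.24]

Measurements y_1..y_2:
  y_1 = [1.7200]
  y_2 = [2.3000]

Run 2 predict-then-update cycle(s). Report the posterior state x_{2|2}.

x_post = [-1.4812]

step 1: x^-=[-1.7000]  P^-=[0.3200]  H_jac=[-3.4000]  S=[4.0692]  K=[-0.2674]  nu=[-1.1700]  x^+=[-1.3872]  P^+=[0.0291]
step 2: x^-=[-1.3872]  P^-=[0.1091]  H_jac=[-2.7743]  S=[1.2097]  K=[-0.2502]  nu=[0.3758]  x^+=[-1.4812]  P^+=[0.0334]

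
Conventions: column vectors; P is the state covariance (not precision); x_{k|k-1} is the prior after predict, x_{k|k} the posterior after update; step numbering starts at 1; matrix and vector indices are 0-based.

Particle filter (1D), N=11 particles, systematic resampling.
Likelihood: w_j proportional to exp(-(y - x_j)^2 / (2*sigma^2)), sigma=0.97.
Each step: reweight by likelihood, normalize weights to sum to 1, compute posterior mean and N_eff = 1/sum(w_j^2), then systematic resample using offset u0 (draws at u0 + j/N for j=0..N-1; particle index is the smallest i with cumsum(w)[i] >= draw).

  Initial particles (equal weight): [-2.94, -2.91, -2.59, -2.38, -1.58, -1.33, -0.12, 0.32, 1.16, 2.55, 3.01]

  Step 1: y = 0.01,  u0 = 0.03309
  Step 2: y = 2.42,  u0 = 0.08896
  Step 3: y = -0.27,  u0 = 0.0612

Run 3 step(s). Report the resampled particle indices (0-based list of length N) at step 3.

resampled_idx = [0, 0, 1, 2, 2, 3, 4, 6, 7, 9, 10]

step 1: w=[0.0030, 0.0033, 0.0086, 0.0149, 0.0811, 0.1196, 0.3078, 0.2951, 0.1538, 0.0101, 0.0026]  mean=-0.0941  Neff=4.4086  idx=[4, 5, 5, 6, 6, 6, 7, 7, 7, 8, 8]
step 2: w=[0.0002, 0.0005, 0.0005, 0.0260, 0.0260, 0.0260, 0.0770, 0.0770, 0.0770, 0.3450, 0.3450]  mean=0.8634  Neff=3.8788  idx=[6, 7, 8, 9, 9, 9, 9, 10, 10, 10, 10]
step 3: w=[0.1601, 0.1601, 0.1601, 0.0650, 0.0650, 0.0650, 0.0650, 0.0650, 0.0650, 0.0650, 0.0650]  mean=0.7566  Neff=9.0381  idx=[0, 0, 1, 2, 2, 3, 4, 6, 7, 9, 10]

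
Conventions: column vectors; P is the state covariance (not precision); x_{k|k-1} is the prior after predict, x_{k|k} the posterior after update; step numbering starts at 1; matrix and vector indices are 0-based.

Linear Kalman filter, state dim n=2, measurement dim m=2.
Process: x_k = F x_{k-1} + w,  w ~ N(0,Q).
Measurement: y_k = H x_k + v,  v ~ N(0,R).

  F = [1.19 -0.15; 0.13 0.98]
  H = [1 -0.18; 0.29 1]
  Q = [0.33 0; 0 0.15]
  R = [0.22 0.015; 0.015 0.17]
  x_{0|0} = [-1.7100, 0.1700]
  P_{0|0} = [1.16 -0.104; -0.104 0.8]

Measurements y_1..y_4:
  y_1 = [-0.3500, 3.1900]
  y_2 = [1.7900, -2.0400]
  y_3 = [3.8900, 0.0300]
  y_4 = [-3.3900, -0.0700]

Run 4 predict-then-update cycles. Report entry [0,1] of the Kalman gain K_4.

K[0,1] = 0.1532

step 1: x^-=[-2.0604, -0.0557]  P^-=[2.0278 -0.0574; -0.0574 0.9114]  S=[2.2980 0.3846; 0.3846 1.2187]  K=[0.8594 0.1642; -0.2315 0.8073]  nu=[1.7004, 3.8432]  x^+=[0.0321, 2.6532]  P^+=[0.1890 -0.0140; -0.0140 0.1378]
step 2: x^-=[-0.3598, 2.6043]  P^-=[0.6058 -0.0071; -0.0071 0.2820]  S=[0.8375 0.1332; 0.1332 0.4988]  K=[0.7009 0.1508; -0.1654 0.6053]  nu=[2.6186, -4.5400]  x^+=[0.7908, -0.5769]  P^+=[0.1549 -0.0088; -0.0088 0.1030]
step 3: x^-=[1.0276, -0.4626]  P^-=[0.5548 -0.0012; -0.0012 0.2493]  S=[0.7833 0.1299; 0.1299 0.4652]  K=[0.6833 0.1525; -0.1547 0.5782]  nu=[2.7792, 0.1946]  x^+=[2.9561, -0.7800]  P^+=[0.1512 -0.0077; -0.0077 0.0982]
step 4: x^-=[3.6348, -0.3801]  P^-=[0.5491 0.0001; 0.0001 0.2449]  S=[0.7770 0.1303; 0.1303 0.4612]  K=[0.6810 0.1532; -0.1529 0.5743]  nu=[-7.0932, -0.7440]  x^+=[-1.3095, 0.2769]  P^+=[0.1508 -0.0075; -0.0075 0.0975]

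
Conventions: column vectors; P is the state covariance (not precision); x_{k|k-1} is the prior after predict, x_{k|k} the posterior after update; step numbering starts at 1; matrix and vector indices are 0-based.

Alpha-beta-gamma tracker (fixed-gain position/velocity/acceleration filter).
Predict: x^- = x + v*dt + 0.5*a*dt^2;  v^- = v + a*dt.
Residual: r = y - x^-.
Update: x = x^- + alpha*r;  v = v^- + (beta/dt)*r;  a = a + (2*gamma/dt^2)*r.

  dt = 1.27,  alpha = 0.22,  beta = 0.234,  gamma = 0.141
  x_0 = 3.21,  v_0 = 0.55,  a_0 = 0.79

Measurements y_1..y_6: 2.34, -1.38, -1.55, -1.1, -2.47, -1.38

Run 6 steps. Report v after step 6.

step 1: x_pred=4.5456  r=-2.2056  x^+=4.0604  v^+=1.1469  a^+=0.4044
step 2: x_pred=5.8431  r=-7.2231  x^+=4.2540  v^+=0.3296  a^+=-0.8585
step 3: x_pred=3.9802  r=-5.5302  x^+=2.7636  v^+=-1.7797  a^+=-1.8254
step 4: x_pred=-0.9687  r=-0.1313  x^+=-0.9976  v^+=-4.1221  a^+=-1.8484
step 5: x_pred=-7.7233  r=5.2533  x^+=-6.5676  v^+=-5.5016  a^+=-0.9299
step 6: x_pred=-14.3046  r=12.9246  x^+=-11.4612  v^+=-4.3012  a^+=1.3298

v_post = -4.3012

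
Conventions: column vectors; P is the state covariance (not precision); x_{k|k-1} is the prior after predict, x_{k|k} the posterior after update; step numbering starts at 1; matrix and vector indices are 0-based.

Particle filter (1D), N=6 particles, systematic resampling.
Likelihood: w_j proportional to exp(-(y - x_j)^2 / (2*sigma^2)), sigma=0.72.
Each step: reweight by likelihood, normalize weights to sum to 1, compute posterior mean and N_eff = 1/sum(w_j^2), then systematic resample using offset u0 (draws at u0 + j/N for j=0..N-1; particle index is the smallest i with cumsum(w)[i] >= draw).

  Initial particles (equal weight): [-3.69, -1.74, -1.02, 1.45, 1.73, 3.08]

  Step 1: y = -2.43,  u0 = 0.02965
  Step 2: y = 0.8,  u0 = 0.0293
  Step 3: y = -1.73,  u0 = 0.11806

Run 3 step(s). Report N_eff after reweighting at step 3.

step 1: w=[0.2173, 0.6349, 0.1477, 0.0000, 0.0000, 0.0000]  mean=-2.0575  Neff=2.1177  idx=[0, 0, 1, 1, 1, 2]
step 2: w=[0.0000, 0.0000, 0.0423, 0.0423, 0.0423, 0.8732]  mean=-1.1113  Neff=1.3025  idx=[2, 5, 5, 5, 5, 5]
step 3: w=[0.2454, 0.1509, 0.1509, 0.1509, 0.1509, 0.1509]  mean=-1.1967  Neff=5.7437  idx=[0, 1, 2, 3, 4, 5]

N_eff = 5.7437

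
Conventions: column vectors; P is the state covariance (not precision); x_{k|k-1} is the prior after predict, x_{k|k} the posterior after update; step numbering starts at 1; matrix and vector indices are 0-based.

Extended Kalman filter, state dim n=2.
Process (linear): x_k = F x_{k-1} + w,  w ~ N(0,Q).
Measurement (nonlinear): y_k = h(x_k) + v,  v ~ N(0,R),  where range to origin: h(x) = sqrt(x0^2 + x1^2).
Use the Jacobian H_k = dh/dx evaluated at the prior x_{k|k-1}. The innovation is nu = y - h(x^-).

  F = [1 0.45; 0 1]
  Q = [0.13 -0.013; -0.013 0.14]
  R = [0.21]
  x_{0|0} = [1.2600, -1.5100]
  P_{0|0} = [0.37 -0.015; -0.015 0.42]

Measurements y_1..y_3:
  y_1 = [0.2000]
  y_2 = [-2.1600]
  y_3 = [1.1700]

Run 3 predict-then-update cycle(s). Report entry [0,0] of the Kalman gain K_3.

step 1: x^-=[0.5805, -1.5100]  P^-=[0.5716 0.1610; 0.1610 0.5600]  H_jac=[0.3588 -0.9334]  S=[0.6636]  K=[0.0826; -0.7006]  nu=[-1.4177]  x^+=[0.4634, -0.5168]  P^+=[0.5670 0.1994; 0.1994 0.2343]
step 2: x^-=[0.2309, -0.5168]  P^-=[0.9239 0.2918; 0.2918 0.3743]  H_jac=[0.4079 -0.9130]  S=[0.4584]  K=[0.2409; -0.4858]  nu=[-2.7260]  x^+=[-0.4258, 0.8076]  P^+=[0.8973 0.3455; 0.3455 0.2661]
step 3: x^-=[-0.0624, 0.8076]  P^-=[1.3921 0.4522; 0.4522 0.4061]  H_jac=[-0.0770 0.9970]  S=[0.5525]  K=[0.6221; 0.6698]  nu=[0.3600]  x^+=[0.1615, 1.0487]  P^+=[1.1783 0.2220; 0.2220 0.1582]

K[0,0] = 0.6221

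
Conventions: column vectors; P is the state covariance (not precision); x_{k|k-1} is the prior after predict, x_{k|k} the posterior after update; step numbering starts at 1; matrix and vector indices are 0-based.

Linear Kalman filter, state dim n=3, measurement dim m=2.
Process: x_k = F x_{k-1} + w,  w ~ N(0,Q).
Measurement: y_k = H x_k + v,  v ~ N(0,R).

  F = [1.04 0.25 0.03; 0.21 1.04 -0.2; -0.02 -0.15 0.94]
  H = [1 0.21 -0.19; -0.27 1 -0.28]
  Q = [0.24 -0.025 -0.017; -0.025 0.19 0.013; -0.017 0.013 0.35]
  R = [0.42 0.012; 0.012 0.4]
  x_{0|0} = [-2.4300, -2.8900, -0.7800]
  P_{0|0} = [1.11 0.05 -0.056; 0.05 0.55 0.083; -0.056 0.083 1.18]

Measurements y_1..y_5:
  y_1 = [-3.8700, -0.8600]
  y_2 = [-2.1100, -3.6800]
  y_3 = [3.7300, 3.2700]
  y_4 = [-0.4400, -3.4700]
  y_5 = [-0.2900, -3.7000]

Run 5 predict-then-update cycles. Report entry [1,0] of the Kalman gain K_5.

step 1: x^-=[-3.2731, -3.3599, -0.2511]  P^-=[1.4998 0.4198 -0.0711; 0.4198 0.8730 -0.2296; -0.0711 -0.2296 1.3845]  S=[2.2299 0.3334; 0.3334 1.3820]  K=[0.7411 -0.1537; 0.2084 0.5459; -0.1108 -0.4060]  nu=[0.0610, 1.5459]  x^+=[-3.4654, -2.5033, -0.8855]  P^+=[0.3182 0.0671 0.1204; 0.0671 0.2884 0.1766; 0.1204 0.1766 1.0993]
step 2: x^-=[-4.2564, -3.1540, -0.3875]  P^-=[0.6482 0.1614 0.1441; 0.1614 0.5057 -0.0413; 0.1441 -0.0413 1.2741]  S=[1.1528 0.1405; 0.1405 1.0106]  K=[0.5844 -0.1347; 0.1849 0.4430; -0.0405 -0.4267]  nu=[2.7352, -1.7837]  x^+=[-2.4179, -3.4385, 0.2629]  P^+=[0.2584 0.0642 0.1476; 0.0642 0.2449 0.1720; 0.1476 0.1720 1.0833]
step 3: x^-=[-3.3664, -4.1364, 0.8112]  P^-=[0.5809 0.1284 0.1725; 0.1284 0.4537 -0.0303; 0.1725 -0.0303 1.2591]  S=[1.0572 0.1067; 0.1067 0.9685]  K=[0.5582 -0.1407; 0.1745 0.4222; -0.0247 -0.4407]  nu=[8.1191, 6.7246]  x^+=[0.2197, 0.1195, -2.3527]  P^+=[0.2491 0.0605 0.1529; 0.0605 0.2332 0.1638; 0.1529 0.1638 1.0681]
step 4: x^-=[0.1877, 0.6409, -2.2339]  P^-=[0.5684 0.1183 0.1766; 0.1183 0.4414 -0.0326; 0.1766 -0.0326 1.2475]  S=[1.0381 0.0969; 0.0969 0.9617]  K=[0.5526 -0.1437; 0.1702 0.4181; -0.0234 -0.4443]  nu=[-1.1868, -4.6857]  x^+=[0.2051, -1.5201, -0.1242]  P^+=[0.2470 0.0584 0.1520; 0.0584 0.2294 0.1585; 0.1520 0.1585 1.0551]
step 5: x^-=[-0.1704, -1.5129, 0.1072]  P^-=[0.5647 0.1149 0.1747; 0.1149 0.4381 -0.0349; 0.1747 -0.0349 1.2375]  S=[1.0333 0.0945; 0.0945 0.9602]  K=[0.5509 -0.1443; 0.1684 0.4175; -0.0250 -0.4439]  nu=[0.2185, -2.2031]  x^+=[0.2678, -2.3960, 1.0797]  P^+=[0.2461 0.0574 0.1502; 0.0574 0.2281 0.1554; 0.1502 0.1554 1.0455]

K[1,0] = 0.1684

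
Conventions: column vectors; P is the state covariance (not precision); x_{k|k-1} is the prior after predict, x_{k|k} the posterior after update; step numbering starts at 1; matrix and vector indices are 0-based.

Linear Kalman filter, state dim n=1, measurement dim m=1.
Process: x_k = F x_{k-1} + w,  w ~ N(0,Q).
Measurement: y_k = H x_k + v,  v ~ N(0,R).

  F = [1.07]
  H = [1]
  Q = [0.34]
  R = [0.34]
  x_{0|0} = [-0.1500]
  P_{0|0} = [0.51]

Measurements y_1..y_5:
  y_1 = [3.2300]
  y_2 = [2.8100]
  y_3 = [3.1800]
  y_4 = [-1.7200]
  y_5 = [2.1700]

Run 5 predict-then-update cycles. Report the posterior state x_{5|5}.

x_post = [1.4191]

step 1: x^-=[-0.1605]  P^-=[0.9239]  S=[1.2639]  K=[0.7310]  nu=[3.3905]  x^+=[2.3179]  P^+=[0.2485]
step 2: x^-=[2.4802]  P^-=[0.6246]  S=[0.9646]  K=[0.6475]  nu=[0.3298]  x^+=[2.6937]  P^+=[0.2202]
step 3: x^-=[2.8823]  P^-=[0.5921]  S=[0.9321]  K=[0.6352]  nu=[0.2977]  x^+=[3.0714]  P^+=[0.2160]
step 4: x^-=[3.2864]  P^-=[0.5873]  S=[0.9273]  K=[0.6333]  nu=[-5.0064]  x^+=[0.1157]  P^+=[0.2153]
step 5: x^-=[0.1238]  P^-=[0.5865]  S=[0.9265]  K=[0.6330]  nu=[2.0462]  x^+=[1.4191]  P^+=[0.2152]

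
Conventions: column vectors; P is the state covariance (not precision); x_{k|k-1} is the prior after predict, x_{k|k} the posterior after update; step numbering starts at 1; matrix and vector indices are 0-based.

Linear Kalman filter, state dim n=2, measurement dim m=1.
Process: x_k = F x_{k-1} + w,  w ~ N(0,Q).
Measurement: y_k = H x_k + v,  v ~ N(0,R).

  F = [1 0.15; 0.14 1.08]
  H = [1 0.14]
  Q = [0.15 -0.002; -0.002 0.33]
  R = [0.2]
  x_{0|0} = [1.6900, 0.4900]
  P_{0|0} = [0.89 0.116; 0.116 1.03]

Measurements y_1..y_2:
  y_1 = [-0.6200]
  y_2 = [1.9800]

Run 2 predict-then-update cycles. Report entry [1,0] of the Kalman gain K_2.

K[1,0] = 0.6457

step 1: x^-=[1.7635, 0.7658]  P^-=[1.0980 0.4172; 0.4172 1.5839]  S=[1.4458]  K=[0.7998; 0.4419]  nu=[-2.4907]  x^+=[-0.2286, -0.3349]  P^+=[0.1731 -0.0938; -0.0938 1.3016]
step 2: x^-=[-0.2788, -0.3937]  P^-=[0.3242 0.1298; 0.1298 1.8232]  S=[0.5963]  K=[0.5742; 0.6457]  nu=[2.3139]  x^+=[1.0499, 1.1004]  P^+=[0.1276 -0.0913; -0.0913 1.5746]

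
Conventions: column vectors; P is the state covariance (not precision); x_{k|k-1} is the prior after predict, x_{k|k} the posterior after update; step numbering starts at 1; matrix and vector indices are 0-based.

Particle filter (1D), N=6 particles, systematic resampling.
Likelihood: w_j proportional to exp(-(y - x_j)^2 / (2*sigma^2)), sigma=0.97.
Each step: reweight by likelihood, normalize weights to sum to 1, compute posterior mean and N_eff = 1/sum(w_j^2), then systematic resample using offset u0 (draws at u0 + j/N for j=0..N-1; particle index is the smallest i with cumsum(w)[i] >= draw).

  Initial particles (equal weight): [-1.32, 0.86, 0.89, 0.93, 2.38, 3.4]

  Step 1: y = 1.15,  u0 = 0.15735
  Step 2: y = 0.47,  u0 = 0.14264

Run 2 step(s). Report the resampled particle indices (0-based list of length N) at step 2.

step 1: w=[0.0113, 0.2772, 0.2796, 0.2825, 0.1297, 0.0197]  mean=1.1106  Neff=3.9658  idx=[1, 2, 2, 3, 3, 5]
step 2: w=[0.2031, 0.2005, 0.2005, 0.1968, 0.1968, 0.0023]  mean=0.9054  Neff=5.0222  idx=[0, 1, 2, 3, 4, 4]

resampled_idx = [0, 1, 2, 3, 4, 4]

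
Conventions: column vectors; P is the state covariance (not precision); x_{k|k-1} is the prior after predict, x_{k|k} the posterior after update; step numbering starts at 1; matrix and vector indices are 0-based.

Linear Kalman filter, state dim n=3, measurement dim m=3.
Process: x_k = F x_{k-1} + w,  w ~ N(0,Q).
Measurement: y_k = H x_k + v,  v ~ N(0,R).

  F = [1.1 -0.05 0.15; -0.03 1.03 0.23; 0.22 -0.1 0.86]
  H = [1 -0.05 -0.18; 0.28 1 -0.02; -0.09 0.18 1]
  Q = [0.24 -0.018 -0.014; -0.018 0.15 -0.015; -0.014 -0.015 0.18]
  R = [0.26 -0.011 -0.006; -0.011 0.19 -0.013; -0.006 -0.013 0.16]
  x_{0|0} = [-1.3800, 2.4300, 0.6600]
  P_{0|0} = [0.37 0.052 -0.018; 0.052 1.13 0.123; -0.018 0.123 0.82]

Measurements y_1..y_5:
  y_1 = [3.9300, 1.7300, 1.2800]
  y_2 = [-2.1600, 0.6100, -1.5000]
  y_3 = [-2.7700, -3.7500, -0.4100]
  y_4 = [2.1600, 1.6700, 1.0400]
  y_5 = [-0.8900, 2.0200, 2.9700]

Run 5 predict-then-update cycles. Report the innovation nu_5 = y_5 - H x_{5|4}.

innov = [-1.6377, 1.5576, 2.4884]

step 1: x^-=[-1.5405, 2.6961, 0.0210]  P^-=[0.6955 0.0120 0.1559; 0.0120 1.4478 0.1460; 0.1559 0.1460 0.7854]  S=[0.9298 0.0889 -0.0744; 0.0889 1.6918 0.4033; -0.0744 0.4033 1.0221]  K=[0.7221 0.0526 0.1252; -0.1710 0.8537 0.0474; 0.0832 -0.0983 0.8253]  nu=[5.6091, -0.5343, 0.6351]  x^+=[2.5613, 1.3107, 1.0643]  P^+=[0.1913 -0.0523 0.0417; -0.0523 0.1773 -0.0391; 0.0417 -0.0391 0.1436]
step 2: x^-=[2.9116, 1.5180, 1.3477]  P^-=[0.4952 -0.0831 0.1011; -0.0831 0.3300 -0.0508; 0.1011 -0.0508 0.3220]  S=[0.7375 0.0324 -0.0199; 0.0324 0.5134 0.0086; -0.0199 0.0086 0.4629]  K=[0.6529 0.0612 0.1167; -0.1489 0.6087 0.0169; 0.0830 -0.0728 0.6611]  nu=[-4.7531, -1.6963, -2.8589]  x^+=[-0.6294, 1.1448, -0.8134]  P^+=[0.1729 -0.0447 0.0376; -0.0447 0.1290 -0.0315; 0.0376 -0.0315 0.1153]
step 3: x^-=[-0.8716, 1.0110, -0.9525]  P^-=[0.4699 -0.0723 0.0874; -0.0723 0.2804 -0.0432; 0.0874 -0.0432 0.2965]  S=[0.7152 0.0379 -0.0252; 0.0379 0.4676 0.0042; -0.0252 0.0042 0.4405]  K=[0.6402 0.0702 0.1088; -0.1394 0.5693 0.0180; 0.0766 -0.0646 0.6427]  nu=[-2.0193, -4.5360, 0.2820]  x^+=[-2.4519, -1.2848, -0.6328]  P^+=[0.1693 -0.0418 0.0354; -0.0418 0.1206 -0.0292; 0.0354 -0.0292 0.1116]
step 4: x^-=[-2.7278, -1.3954, -0.9551]  P^-=[0.4644 -0.0688 0.0834; -0.0688 0.2723 -0.0403; 0.0834 -0.0403 0.2922]  S=[0.7107 0.0400 -0.0275; 0.0400 0.4610 0.0045; -0.0275 0.0045 0.4375]  K=[0.6372 0.0729 0.1060; -0.1366 0.5623 0.0196; 0.0744 -0.0622 0.6395]  nu=[4.6461, 3.8100, 2.0008]  x^+=[0.7227, 0.1516, 0.4329]  P^+=[0.1684 -0.0410 0.0347; -0.0410 0.1190 -0.0285; 0.0347 -0.0285 0.1109]
step 5: x^-=[0.8523, 0.2340, 0.5161]  P^-=[0.4630 -0.0678 0.0823; -0.0678 0.2708 -0.0395; 0.0823 -0.0395 0.2912]  S=[0.7096 0.0406 -0.0282; 0.0406 0.4599 0.0047; -0.0282 0.0047 0.4369]  K=[0.6364 0.0736 0.1052; -0.1359 0.5611 0.0202; 0.0737 -0.0616 0.6388]  nu=[-1.6377, 1.5576, 2.4884]  x^+=[0.1867, 1.3808, 1.8889]  P^+=[0.1682 -0.0408 0.0345; -0.0408 0.1187 -0.0283; 0.0345 -0.0283 0.1108]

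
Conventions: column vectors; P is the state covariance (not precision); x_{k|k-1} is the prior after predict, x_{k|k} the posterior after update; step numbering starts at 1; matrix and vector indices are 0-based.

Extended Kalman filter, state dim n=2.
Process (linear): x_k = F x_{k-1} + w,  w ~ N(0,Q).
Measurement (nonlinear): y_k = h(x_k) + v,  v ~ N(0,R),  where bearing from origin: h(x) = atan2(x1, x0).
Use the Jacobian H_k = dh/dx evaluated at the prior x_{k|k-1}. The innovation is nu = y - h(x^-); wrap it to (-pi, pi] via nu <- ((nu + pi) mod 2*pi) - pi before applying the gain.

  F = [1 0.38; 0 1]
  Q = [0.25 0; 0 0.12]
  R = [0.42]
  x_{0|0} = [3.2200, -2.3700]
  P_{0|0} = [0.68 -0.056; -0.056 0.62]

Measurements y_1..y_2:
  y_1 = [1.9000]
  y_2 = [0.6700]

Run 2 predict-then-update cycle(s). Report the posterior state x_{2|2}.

x_post = [3.6113, -0.8216]

step 1: x^-=[2.3194, -2.3700]  P^-=[0.9770 0.1796; 0.1796 0.7400]  H_jac=[0.2155 0.2109]  S=[0.5146]  K=[0.4828; 0.3785]  nu=[2.6962]  x^+=[3.6210, -1.3495]  P^+=[0.8570 0.0856; 0.0856 0.6663]
step 2: x^-=[3.1082, -1.3495]  P^-=[1.2683 0.3387; 0.3387 0.7863]  H_jac=[0.1175 0.2707]  S=[0.5167]  K=[0.4660; 0.4890]  nu=[1.0796]  x^+=[3.6113, -0.8216]  P^+=[1.1561 0.2210; 0.2210 0.6627]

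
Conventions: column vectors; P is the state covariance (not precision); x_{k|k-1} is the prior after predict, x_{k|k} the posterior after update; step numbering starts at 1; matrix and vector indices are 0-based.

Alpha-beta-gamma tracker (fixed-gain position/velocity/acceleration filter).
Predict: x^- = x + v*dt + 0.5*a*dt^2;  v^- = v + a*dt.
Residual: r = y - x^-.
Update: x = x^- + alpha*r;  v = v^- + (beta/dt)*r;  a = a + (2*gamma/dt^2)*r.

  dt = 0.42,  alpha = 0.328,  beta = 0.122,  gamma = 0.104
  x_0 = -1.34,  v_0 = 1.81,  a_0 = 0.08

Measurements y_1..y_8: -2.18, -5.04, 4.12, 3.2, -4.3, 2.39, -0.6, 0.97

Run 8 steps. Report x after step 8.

x_post = 1.9742

step 1: x_pred=-0.5727  r=-1.6073  x^+=-1.0999  v^+=1.3767  a^+=-1.8152
step 2: x_pred=-0.6818  r=-4.3582  x^+=-2.1113  v^+=-0.6516  a^+=-6.9541
step 3: x_pred=-2.9983  r=7.1183  x^+=-0.6635  v^+=-1.5046  a^+=1.4394
step 4: x_pred=-1.1685  r=4.3685  x^+=0.2644  v^+=0.3689  a^+=6.5904
step 5: x_pred=1.0006  r=-5.3006  x^+=-0.7380  v^+=1.5971  a^+=0.3403
step 6: x_pred=-0.0372  r=2.4272  x^+=0.7589  v^+=2.4451  a^+=3.2023
step 7: x_pred=2.0683  r=-2.6683  x^+=1.1931  v^+=3.0150  a^+=0.0560
step 8: x_pred=2.4644  r=-1.4944  x^+=1.9742  v^+=2.6045  a^+=-1.7060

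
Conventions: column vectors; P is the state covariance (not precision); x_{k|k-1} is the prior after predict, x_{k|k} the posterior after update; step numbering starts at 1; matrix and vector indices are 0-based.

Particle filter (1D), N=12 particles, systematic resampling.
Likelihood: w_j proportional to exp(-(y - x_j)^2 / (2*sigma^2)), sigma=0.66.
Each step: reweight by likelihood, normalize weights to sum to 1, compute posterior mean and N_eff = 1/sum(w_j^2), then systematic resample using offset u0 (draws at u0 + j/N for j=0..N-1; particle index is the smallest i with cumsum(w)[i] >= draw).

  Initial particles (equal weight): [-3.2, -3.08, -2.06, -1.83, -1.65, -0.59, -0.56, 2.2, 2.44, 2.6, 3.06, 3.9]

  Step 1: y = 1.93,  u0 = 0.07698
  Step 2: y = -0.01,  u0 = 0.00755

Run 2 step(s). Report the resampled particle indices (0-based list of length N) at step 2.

step 1: w=[0.0000, 0.0000, 0.0000, 0.0000, 0.0000, 0.0003, 0.0003, 0.3675, 0.2964, 0.2387, 0.0923, 0.0046]  mean=2.4522  Neff=3.4679  idx=[7, 7, 7, 7, 8, 8, 8, 8, 9, 9, 10, 10]
step 2: w=[0.1873, 0.1873, 0.1873, 0.1873, 0.0519, 0.0519, 0.0519, 0.0519, 0.0205, 0.0205, 0.0010, 0.0010]  mean=2.2680  Neff=6.5784  idx=[0, 0, 0, 1, 1, 2, 2, 3, 3, 4, 5, 7]

resampled_idx = [0, 0, 0, 1, 1, 2, 2, 3, 3, 4, 5, 7]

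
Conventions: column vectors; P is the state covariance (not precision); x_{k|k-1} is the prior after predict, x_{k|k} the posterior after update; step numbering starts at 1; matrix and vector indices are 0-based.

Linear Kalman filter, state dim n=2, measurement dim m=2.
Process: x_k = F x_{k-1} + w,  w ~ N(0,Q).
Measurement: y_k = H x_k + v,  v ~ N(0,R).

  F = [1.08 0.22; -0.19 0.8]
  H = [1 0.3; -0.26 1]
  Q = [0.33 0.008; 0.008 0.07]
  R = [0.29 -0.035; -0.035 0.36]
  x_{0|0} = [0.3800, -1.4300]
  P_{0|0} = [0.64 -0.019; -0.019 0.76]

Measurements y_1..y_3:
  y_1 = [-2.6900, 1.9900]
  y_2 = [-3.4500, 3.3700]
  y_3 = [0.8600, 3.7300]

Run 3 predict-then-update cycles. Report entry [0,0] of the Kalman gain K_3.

step 1: x^-=[0.0958, -1.2162]  P^-=[1.1043 -0.0052; -0.0052 0.5853]  S=[1.4438 -0.1513; -0.1513 1.0226]  K=[0.7453 -0.1755; 0.1809 0.6004]  nu=[-2.4209, 3.2311]  x^+=[-2.2758, 0.2858]  P^+=[0.2311 -0.0292; -0.0292 0.2022]
step 2: x^-=[-2.3950, 0.6610]  P^-=[0.5954 -0.0278; -0.0278 0.2166]  S=[0.8882 -0.1505; -0.1505 0.6314]  K=[0.6377 -0.1373; 0.1062 0.3799]  nu=[-1.2533, 2.0863]  x^+=[-3.4807, 1.3205]  P^+=[0.1960 -0.0208; -0.0208 0.1276]
step 3: x^-=[-3.4686, 1.7178]  P^-=[0.5549 -0.0268; -0.0268 0.1651]  S=[0.8436 -0.1545; -0.1545 0.5766]  K=[0.6245 -0.1295; 0.0857 0.3214]  nu=[3.8133, 1.1104]  x^+=[-1.2310, 2.4016]  P^+=[0.1912 -0.0187; -0.0187 0.1078]

K[0,0] = 0.6245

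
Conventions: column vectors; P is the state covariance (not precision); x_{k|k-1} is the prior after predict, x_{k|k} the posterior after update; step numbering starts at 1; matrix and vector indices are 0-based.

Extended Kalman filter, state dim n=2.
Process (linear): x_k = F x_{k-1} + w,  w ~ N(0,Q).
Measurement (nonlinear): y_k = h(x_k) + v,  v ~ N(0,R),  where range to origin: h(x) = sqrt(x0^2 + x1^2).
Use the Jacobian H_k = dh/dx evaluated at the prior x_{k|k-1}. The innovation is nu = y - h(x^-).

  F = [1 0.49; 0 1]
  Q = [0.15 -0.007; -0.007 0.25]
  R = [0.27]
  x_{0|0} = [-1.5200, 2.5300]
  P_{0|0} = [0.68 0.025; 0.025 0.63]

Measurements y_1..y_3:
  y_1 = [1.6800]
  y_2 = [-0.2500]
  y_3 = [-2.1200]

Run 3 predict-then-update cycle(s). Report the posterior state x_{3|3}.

step 1: x^-=[-0.2803, 2.5300]  P^-=[1.0058 0.3267; 0.3267 0.8800]  H_jac=[-0.1101 0.9939]  S=[1.0800]  K=[0.1981; 0.7765]  nu=[-0.8655]  x^+=[-0.4518, 1.8579]  P^+=[0.9634 0.1605; 0.1605 0.2287]
step 2: x^-=[0.4586, 1.8579]  P^-=[1.3256 0.2656; 0.2656 0.4787]  H_jac=[0.2397 0.9709]  S=[0.9210]  K=[0.6250; 0.5738]  nu=[-2.1637]  x^+=[-0.8936, 0.6164]  P^+=[0.9659 -0.0646; -0.0646 0.1755]
step 3: x^-=[-0.5916, 0.6164]  P^-=[1.0947 0.0144; 0.0144 0.4255]  H_jac=[-0.6924 0.7215]  S=[1.0020]  K=[-0.7461; 0.2965]  nu=[-2.9744]  x^+=[1.6277, -0.2654]  P^+=[0.5369 0.2360; 0.2360 0.3374]

x_post = [1.6277, -0.2654]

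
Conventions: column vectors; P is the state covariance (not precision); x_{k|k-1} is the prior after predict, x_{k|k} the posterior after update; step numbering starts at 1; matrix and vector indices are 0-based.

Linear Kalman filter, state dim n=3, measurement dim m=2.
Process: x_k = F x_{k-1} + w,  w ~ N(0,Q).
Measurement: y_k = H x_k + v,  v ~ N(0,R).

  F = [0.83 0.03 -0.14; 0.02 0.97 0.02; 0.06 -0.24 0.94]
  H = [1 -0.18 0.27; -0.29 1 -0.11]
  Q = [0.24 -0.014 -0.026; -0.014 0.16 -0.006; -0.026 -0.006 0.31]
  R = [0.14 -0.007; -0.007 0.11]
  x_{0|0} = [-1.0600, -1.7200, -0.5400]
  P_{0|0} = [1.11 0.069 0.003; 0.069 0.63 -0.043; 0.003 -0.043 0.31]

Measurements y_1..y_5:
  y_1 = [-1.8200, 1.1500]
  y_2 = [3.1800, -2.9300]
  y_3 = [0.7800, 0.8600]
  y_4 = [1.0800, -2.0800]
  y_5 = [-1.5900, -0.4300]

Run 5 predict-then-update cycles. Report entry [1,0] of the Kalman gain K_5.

step 1: x^-=[-0.8558, -1.7004, -0.1584]  P^-=[1.0144 0.0833 -0.0300; 0.0833 0.7543 -0.1808; -0.0300 -0.1808 0.6420]  S=[1.1970 -0.4151; -0.4151 0.9469]  K=[0.8870 0.1696; 0.2241 0.8903; 0.0684 -0.2263]  nu=[-1.2275, 2.5848]  x^+=[-1.5061, 0.3258, -0.8273]  P^+=[0.1704 0.0459 -0.1448; 0.0459 0.1092 -0.0041; -0.1448 -0.0041 0.5750]
step 2: x^-=[-1.1245, 0.2694, -0.9462]  P^-=[0.4047 0.0260 -0.2151; 0.0260 0.2646 -0.0246; -0.2151 -0.0246 0.8092]  S=[0.4892 -0.1353; -0.1353 0.3950]  K=[0.7198 0.0751; 0.1370 0.7045; -0.0219 -0.1372]  nu=[4.6085, -3.6295]  x^+=[1.9203, -1.6561, -0.5493]  P^+=[0.1636 0.0268 -0.2169; 0.0268 0.0855 0.0104; -0.2169 0.0104 0.8023]
step 3: x^-=[1.6210, -1.5790, -0.0037]  P^-=[0.4202 0.0062 -0.2961; 0.0062 0.2421 -0.0041; -0.2961 -0.0041 0.9945]  S=[0.4788 -0.1409; -0.1409 0.3779]  K=[0.7229 0.0496; 0.1202 0.6819; -0.0871 -0.1055]  nu=[-1.1243, 2.9087]  x^+=[0.9526, 0.2693, -0.2127]  P^+=[0.1792 0.0221 -0.2753; 0.0221 0.0825 0.0180; -0.2753 0.0180 0.9893]
step 4: x^-=[0.8285, 0.2760, -0.2074]  P^-=[0.4478 0.0002 -0.3636; 0.0002 0.2395 0.0056; -0.3636 0.0056 1.1497]  S=[0.4825 -0.1439; -0.1439 0.3765]  K=[0.7377 0.0436; 0.1165 0.6788; -0.1405 -0.0947]  nu=[0.3572, -2.1385]  x^+=[0.9987, -1.1340, -0.0550]  P^+=[0.1938 0.0203 -0.3230; 0.0203 0.0822 0.0224; -0.3230 0.0224 1.1406]
step 5: x^-=[0.8026, -1.0811, 0.2804]  P^-=[0.4718 -0.0027 -0.4189; -0.0027 0.2393 0.0115; -0.4189 0.0115 1.2762]  S=[0.4863 -0.1454; -0.1454 0.3767]  K=[0.7513 0.0420; 0.1151 0.6783; -0.1844 -0.0909]  nu=[-2.6629, 0.9147]  x^+=[-1.1596, -0.7672, 0.6882]  P^+=[0.2059 0.0193 -0.3612; 0.0193 0.0822 0.0253; -0.3612 0.0253 1.2614]

K[1,0] = 0.1151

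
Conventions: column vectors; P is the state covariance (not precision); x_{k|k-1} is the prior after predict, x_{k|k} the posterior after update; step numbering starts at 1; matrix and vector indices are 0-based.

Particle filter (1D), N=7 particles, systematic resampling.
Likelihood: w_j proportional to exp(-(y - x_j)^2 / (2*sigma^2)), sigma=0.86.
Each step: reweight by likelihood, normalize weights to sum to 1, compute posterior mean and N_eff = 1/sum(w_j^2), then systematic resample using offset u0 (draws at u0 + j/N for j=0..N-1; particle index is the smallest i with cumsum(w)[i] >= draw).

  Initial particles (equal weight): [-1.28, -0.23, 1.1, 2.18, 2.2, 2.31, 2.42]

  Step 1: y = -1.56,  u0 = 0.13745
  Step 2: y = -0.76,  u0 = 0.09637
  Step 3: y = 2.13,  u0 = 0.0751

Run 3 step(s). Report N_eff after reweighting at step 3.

step 1: w=[0.7530, 0.2402, 0.0066, 0.0001, 0.0001, 0.0000, 0.0000]  mean=-1.0114  Neff=1.6006  idx=[0, 0, 0, 0, 0, 1, 2]
step 2: w=[0.1637, 0.1637, 0.1637, 0.1637, 0.1637, 0.1625, 0.0190]  mean=-1.0642  Neff=6.2201  idx=[0, 1, 2, 3, 4, 4, 5]
step 3: w=[0.0151, 0.0151, 0.0151, 0.0151, 0.0151, 0.0151, 0.9092]  mean=-0.3253  Neff=1.2077  idx=[4, 6, 6, 6, 6, 6, 6]

N_eff = 1.2077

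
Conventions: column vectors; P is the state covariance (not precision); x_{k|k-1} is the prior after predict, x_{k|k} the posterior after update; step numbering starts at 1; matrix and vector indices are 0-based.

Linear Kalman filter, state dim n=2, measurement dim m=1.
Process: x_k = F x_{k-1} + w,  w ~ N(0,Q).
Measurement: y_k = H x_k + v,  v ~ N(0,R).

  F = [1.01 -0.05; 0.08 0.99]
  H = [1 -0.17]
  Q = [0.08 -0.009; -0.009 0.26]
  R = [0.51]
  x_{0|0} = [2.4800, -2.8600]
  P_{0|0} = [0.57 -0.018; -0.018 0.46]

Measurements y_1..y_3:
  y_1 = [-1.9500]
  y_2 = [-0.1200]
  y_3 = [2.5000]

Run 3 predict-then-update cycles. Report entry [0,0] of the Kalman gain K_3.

step 1: x^-=[2.6478, -2.6330]  P^-=[0.6644 -0.0036; -0.0036 0.7116]  S=[1.1962]  K=[0.5560; -0.1042]  nu=[-5.0454]  x^+=[-0.1572, -2.1074]  P^+=[0.2947 0.0656; 0.0656 0.6987]
step 2: x^-=[-0.0534, -2.0989]  P^-=[0.3757 0.0456; 0.0456 0.9570]  S=[0.8979]  K=[0.4098; -0.1304]  nu=[-0.4234]  x^+=[-0.2269, -2.0437]  P^+=[0.2249 0.0936; 0.0936 0.9418]
step 3: x^-=[-0.1270, -2.0414]  P^-=[0.3023 0.0558; 0.0558 1.1993]  S=[0.8280]  K=[0.3537; -0.1789]  nu=[2.2800]  x^+=[0.6794, -2.4492]  P^+=[0.1988 0.1081; 0.1081 1.1728]

K[0,0] = 0.3537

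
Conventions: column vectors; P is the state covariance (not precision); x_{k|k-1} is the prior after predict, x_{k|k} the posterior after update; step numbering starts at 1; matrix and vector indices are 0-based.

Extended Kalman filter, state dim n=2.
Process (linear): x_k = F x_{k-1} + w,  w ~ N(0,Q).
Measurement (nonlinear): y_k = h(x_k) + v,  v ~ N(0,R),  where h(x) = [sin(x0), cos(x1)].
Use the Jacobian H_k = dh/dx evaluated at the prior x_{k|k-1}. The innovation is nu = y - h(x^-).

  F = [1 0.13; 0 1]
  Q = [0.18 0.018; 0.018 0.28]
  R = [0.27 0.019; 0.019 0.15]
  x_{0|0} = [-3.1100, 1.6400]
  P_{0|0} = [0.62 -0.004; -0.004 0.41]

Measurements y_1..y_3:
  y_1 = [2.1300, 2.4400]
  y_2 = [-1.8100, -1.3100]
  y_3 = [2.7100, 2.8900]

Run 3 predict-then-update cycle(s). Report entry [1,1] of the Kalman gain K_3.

K[1,1] = 0.8263

step 1: x^-=[-2.8968, 1.6400]  P^-=[0.8059 0.0673; 0.0673 0.6900]  H_jac=[-0.9702 0.0000; 0.0000 -0.9976]  S=[1.0286 0.0841; 0.0841 0.8367]  K=[-0.7598 -0.0038; 0.0038 -0.8231]  nu=[2.3724, 2.5091]  x^+=[-4.7090, -0.4161]  P^+=[0.2115 0.0150; 0.0150 0.1237]
step 2: x^-=[-4.7631, -0.4161]  P^-=[0.3975 0.0491; 0.0491 0.4037]  H_jac=[0.0507 0.0000; 0.0000 0.4042]  S=[0.2710 0.0200; 0.0200 0.2160]  K=[0.0681 0.0856; -0.0469 0.7599]  nu=[-2.8087, -2.2247]  x^+=[-5.1449, -1.9749]  P^+=[0.3945 0.0350; 0.0350 0.2798]
step 3: x^-=[-5.4016, -1.9749]  P^-=[0.5883 0.0894; 0.0894 0.5598]  H_jac=[0.6359 0.0000; 0.0000 0.9194]  S=[0.5079 0.0712; 0.0712 0.6232]  K=[0.7298 0.0484; -0.0040 0.8263]  nu=[1.9383, 3.2832]  x^+=[-3.8282, 0.7302]  P^+=[0.3113 0.0230; 0.0230 0.1347]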